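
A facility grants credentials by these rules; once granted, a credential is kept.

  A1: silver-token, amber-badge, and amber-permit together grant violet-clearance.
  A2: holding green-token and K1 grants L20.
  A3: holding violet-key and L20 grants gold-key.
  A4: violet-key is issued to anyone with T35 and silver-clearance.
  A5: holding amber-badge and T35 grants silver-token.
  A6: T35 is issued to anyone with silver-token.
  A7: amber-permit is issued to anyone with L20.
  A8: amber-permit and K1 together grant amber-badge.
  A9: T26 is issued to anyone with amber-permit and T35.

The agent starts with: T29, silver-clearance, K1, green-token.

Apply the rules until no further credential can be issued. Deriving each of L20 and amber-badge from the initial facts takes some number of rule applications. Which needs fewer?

L20: Holding green-token and K1 grants L20 (A2). [1 rule application]
amber-badge: Holding green-token and K1 grants L20 (A2). Holding L20 grants amber-permit (A7). Holding amber-permit and K1 grants amber-badge (A8). [3 rule applications]
L20 needs fewer.

L20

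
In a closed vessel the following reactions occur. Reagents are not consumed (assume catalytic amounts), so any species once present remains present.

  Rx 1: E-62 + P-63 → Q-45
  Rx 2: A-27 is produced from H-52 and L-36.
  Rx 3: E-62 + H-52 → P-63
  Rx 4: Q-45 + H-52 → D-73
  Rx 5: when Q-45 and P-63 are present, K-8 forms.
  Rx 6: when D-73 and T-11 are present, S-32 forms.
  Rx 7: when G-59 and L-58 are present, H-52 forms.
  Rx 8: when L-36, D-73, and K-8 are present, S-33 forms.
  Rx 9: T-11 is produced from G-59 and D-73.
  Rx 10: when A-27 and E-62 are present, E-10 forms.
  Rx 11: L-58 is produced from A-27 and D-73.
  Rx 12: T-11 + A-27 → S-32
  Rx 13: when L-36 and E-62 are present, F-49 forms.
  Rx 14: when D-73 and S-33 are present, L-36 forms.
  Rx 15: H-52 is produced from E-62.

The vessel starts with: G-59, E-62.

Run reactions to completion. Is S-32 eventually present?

E-62 present → H-52 forms (Rx 15).
E-62 and H-52 present → P-63 forms (Rx 3).
E-62 and P-63 present → Q-45 forms (Rx 1).
Q-45 and H-52 present → D-73 forms (Rx 4).
G-59 and D-73 present → T-11 forms (Rx 9).
D-73 and T-11 present → S-32 forms (Rx 6).

Yes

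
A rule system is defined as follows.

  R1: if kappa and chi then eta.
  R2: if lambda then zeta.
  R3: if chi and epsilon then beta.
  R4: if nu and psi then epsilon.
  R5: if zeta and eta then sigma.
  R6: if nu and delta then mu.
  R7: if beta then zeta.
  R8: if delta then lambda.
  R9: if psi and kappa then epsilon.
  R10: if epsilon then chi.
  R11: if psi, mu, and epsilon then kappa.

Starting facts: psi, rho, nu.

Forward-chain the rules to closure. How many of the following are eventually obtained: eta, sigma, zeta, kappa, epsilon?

nu and psi hold, so epsilon follows (R4).
epsilon holds, so chi follows (R10).
chi and epsilon hold, so beta follows (R3).
beta holds, so zeta follows (R7).
eta would need kappa and chi (R1), but kappa is never established.
sigma would need zeta and eta (R5), but eta is never established.
zeta: reached.
kappa would need psi, mu, and epsilon (R11), but mu is never established.
epsilon: reached.
Reached: zeta and epsilon — 2 of the 5.

2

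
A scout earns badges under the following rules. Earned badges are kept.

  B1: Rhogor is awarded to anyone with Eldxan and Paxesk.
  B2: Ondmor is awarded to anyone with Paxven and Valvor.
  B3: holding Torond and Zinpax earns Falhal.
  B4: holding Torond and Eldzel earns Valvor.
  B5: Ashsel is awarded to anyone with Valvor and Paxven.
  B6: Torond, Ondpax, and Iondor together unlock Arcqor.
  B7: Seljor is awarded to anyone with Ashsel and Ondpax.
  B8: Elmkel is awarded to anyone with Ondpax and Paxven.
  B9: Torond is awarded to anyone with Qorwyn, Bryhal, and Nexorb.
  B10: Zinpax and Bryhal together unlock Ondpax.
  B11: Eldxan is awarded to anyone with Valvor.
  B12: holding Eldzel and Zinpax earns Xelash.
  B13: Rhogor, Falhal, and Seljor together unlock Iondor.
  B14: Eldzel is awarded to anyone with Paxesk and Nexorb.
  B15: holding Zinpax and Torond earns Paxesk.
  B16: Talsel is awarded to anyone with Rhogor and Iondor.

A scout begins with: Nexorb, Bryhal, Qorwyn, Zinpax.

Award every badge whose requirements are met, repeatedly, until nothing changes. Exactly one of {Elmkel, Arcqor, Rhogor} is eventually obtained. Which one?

Rhogor

With Qorwyn, Bryhal, and Nexorb, Torond is earned (B9).
With Zinpax and Torond, Paxesk is earned (B15).
With Paxesk and Nexorb, Eldzel is earned (B14).
With Torond and Eldzel, Valvor is earned (B4).
With Valvor, Eldxan is earned (B11).
With Eldxan and Paxesk, Rhogor is earned (B1).
Elmkel would need Ondpax and Paxven (B8), but Paxven is never earned. Arcqor would need Torond, Ondpax, and Iondor (B6), but Iondor is never earned.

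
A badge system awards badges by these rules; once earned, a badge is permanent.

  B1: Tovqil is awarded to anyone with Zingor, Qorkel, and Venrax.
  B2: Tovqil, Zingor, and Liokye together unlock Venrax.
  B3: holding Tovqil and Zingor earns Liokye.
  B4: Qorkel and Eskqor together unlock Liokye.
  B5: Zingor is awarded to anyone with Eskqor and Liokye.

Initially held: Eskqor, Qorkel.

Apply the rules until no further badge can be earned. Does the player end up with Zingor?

With Qorkel and Eskqor, Liokye is earned (B4).
With Eskqor and Liokye, Zingor is earned (B5).

Yes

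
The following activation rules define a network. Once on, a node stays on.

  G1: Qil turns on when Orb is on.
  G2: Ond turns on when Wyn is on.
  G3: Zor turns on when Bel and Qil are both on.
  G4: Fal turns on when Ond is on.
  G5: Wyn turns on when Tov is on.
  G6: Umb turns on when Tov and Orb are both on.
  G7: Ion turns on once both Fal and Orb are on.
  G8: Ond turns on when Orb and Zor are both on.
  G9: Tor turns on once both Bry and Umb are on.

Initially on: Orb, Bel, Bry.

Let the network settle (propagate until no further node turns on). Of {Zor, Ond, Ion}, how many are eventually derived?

G1: Orb on → Qil on.
G3: Bel and Qil on → Zor on.
G8: Orb and Zor on → Ond on.
G4: Ond on → Fal on.
Fal and Orb are on, so Ion turns on (G7).
Zor: reached.
Ond: reached.
Ion: reached.
All 3 are reached.

3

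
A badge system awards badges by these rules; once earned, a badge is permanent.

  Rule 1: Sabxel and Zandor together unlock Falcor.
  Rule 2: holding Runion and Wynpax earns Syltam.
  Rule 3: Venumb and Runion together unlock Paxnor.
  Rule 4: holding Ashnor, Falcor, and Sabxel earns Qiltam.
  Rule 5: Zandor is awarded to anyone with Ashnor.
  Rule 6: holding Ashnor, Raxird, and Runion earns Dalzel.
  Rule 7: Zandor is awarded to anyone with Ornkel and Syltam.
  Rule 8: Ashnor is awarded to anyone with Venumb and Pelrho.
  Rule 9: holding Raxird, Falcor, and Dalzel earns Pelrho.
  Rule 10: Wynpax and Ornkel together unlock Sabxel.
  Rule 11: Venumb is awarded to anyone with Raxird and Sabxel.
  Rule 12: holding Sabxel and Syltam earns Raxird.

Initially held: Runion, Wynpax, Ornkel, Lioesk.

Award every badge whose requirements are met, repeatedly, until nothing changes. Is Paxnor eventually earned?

Yes

With Wynpax and Ornkel, Sabxel is earned (Rule 10).
With Runion and Wynpax, Syltam is earned (Rule 2).
With Sabxel and Syltam, Raxird is earned (Rule 12).
With Raxird and Sabxel, Venumb is earned (Rule 11).
With Venumb and Runion, Paxnor is earned (Rule 3).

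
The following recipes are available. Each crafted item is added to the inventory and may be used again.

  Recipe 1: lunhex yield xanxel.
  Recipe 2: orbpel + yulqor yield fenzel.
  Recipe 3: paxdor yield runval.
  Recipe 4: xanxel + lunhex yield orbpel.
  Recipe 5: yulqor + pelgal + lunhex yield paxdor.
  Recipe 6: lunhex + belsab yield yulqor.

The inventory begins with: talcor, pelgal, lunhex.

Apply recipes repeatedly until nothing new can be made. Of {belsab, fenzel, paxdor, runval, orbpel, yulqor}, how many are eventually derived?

1

Using Recipe 1, lunhex makes xanxel.
Using Recipe 4, xanxel and lunhex make orbpel.
No rule produces belsab, and it is not given.
fenzel would need orbpel and yulqor (Recipe 2), but yulqor is never obtained.
paxdor would need yulqor, pelgal, and lunhex (Recipe 5), but yulqor is never obtained.
runval would need paxdor (Recipe 3), but paxdor is never obtained.
orbpel: reached.
yulqor would need lunhex and belsab (Recipe 6), but belsab is never obtained.
Reached: orbpel — 1 of the 6.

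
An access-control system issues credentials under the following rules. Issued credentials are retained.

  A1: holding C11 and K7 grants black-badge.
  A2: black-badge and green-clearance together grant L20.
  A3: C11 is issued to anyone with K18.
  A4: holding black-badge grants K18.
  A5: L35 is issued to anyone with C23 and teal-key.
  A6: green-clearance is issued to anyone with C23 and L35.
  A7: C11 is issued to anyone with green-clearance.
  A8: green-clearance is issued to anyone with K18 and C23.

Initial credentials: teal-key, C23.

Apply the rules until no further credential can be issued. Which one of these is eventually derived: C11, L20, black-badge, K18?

C11

Holding C23 and teal-key grants L35 (A5).
Holding C23 and L35 grants green-clearance (A6).
Holding green-clearance grants C11 (A7).
K18 would need black-badge (A4), but black-badge is never granted. L20 would need black-badge and green-clearance (A2), but black-badge is never granted. black-badge would need C11 and K7 (A1), but K7 is never granted.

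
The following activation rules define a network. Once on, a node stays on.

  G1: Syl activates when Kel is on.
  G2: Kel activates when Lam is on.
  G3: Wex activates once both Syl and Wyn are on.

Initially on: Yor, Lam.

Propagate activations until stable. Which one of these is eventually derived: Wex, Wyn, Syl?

G2: Lam on → Kel on.
G1: Kel on → Syl on.
Wex would need Syl and Wyn (G3), but Wyn never turns on. No rule produces Wyn, and it is not given.

Syl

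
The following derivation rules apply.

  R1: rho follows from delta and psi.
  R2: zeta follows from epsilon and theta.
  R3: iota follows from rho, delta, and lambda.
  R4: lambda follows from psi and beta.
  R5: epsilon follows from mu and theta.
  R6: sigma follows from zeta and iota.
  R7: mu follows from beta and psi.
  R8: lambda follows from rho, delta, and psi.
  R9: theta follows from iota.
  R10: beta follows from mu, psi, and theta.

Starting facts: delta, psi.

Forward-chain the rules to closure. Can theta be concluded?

Yes

From delta and psi, R1 gives rho.
rho, delta, and psi hold, so lambda follows (R8).
From rho, delta, and lambda, R3 gives iota.
From iota, R9 gives theta.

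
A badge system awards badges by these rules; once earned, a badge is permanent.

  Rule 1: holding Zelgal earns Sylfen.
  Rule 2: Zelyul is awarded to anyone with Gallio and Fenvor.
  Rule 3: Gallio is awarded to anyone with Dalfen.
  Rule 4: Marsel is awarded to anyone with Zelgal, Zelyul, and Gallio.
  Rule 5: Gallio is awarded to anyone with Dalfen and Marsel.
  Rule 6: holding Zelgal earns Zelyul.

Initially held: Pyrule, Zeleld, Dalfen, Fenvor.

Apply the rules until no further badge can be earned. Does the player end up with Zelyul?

With Dalfen, Gallio is earned (Rule 3).
With Gallio and Fenvor, Zelyul is earned (Rule 2).

Yes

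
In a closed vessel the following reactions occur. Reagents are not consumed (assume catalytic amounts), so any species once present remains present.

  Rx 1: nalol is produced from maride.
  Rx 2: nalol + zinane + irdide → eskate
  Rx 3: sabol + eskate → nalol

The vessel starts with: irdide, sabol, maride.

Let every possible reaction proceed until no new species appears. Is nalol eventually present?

Yes

maride present → nalol forms (Rx 1).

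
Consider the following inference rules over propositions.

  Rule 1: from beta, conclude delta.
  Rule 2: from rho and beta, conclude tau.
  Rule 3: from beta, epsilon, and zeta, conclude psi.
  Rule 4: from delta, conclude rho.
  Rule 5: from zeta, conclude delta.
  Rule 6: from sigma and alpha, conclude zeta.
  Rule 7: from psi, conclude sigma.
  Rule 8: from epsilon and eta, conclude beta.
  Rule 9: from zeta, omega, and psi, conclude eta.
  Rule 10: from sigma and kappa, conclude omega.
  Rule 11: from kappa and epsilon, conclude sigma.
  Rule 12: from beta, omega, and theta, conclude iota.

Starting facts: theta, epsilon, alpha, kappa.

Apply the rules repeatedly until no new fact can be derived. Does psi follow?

psi would need beta, epsilon, and zeta (Rule 3), but beta is never established.

No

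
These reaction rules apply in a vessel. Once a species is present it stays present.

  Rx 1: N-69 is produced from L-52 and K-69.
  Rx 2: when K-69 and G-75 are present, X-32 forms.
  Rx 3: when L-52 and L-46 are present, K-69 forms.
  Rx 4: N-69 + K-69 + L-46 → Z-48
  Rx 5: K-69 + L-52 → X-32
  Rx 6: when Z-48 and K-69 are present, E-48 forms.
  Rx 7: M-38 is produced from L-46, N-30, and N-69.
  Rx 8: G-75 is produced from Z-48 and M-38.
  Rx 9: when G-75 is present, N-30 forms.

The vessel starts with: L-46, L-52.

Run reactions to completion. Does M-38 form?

No

M-38 would need L-46, N-30, and N-69 (Rx 7), but N-30 never forms.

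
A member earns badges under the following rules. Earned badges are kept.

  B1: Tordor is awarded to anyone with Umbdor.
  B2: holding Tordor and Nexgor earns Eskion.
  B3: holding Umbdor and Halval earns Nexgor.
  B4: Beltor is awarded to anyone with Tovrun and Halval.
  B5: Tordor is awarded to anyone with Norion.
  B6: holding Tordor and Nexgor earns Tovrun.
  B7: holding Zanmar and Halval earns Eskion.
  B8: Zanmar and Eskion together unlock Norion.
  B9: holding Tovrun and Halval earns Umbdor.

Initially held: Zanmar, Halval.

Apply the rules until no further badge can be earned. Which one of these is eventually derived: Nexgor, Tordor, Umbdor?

With Zanmar and Halval, Eskion is earned (B7).
With Zanmar and Eskion, Norion is earned (B8).
With Norion, Tordor is earned (B5).
Umbdor would need Tovrun and Halval (B9), but Tovrun is never earned. Nexgor would need Umbdor and Halval (B3), but Umbdor is never earned.

Tordor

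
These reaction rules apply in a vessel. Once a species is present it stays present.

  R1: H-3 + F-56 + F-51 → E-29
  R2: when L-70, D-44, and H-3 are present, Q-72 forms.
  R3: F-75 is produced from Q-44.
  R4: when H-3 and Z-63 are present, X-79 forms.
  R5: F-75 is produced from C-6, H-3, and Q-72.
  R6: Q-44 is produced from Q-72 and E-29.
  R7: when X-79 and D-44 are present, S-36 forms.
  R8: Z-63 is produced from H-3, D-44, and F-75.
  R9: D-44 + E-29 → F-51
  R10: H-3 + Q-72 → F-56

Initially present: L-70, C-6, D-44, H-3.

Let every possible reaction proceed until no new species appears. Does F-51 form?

F-51 would need D-44 and E-29 (R9), but E-29 never forms.

No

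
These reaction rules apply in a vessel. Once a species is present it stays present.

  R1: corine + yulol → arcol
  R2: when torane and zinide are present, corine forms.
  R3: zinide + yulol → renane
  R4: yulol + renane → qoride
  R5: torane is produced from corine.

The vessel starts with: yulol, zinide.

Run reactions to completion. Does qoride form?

Yes

zinide and yulol present → renane forms (R3).
yulol and renane present → qoride forms (R4).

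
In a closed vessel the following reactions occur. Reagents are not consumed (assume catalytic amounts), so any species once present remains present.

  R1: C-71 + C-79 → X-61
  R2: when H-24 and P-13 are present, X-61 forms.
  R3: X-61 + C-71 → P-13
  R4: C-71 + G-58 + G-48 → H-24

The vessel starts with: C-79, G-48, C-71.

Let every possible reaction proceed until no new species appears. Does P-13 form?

Yes

C-71 and C-79 present → X-61 forms (R1).
X-61 and C-71 present → P-13 forms (R3).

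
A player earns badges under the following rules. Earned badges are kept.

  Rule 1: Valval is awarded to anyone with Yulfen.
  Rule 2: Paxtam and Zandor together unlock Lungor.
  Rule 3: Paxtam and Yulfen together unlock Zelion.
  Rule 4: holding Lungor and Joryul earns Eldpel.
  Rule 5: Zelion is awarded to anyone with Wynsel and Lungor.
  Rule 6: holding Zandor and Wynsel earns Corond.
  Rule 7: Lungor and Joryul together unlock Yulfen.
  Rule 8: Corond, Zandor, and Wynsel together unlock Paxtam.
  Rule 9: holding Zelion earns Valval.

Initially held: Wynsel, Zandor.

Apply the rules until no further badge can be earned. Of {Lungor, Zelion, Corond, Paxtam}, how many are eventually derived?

4

With Zandor and Wynsel, Corond is earned (Rule 6).
With Corond, Zandor, and Wynsel, Paxtam is earned (Rule 8).
With Paxtam and Zandor, Lungor is earned (Rule 2).
With Wynsel and Lungor, Zelion is earned (Rule 5).
Lungor: reached.
Zelion: reached.
Corond: reached.
Paxtam: reached.
All 4 are reached.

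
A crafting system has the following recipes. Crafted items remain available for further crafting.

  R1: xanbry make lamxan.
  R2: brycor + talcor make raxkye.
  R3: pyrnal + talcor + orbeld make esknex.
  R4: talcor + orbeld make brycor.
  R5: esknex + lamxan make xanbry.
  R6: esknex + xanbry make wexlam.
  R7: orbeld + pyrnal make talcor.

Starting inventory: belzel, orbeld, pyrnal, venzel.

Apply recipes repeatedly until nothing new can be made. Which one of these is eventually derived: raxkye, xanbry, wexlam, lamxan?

raxkye

Using R7, orbeld and pyrnal make talcor.
Using R4, talcor and orbeld make brycor.
Using R2, brycor and talcor make raxkye.
lamxan would need xanbry (R1), but xanbry is never obtained. wexlam would need esknex and xanbry (R6), but xanbry is never obtained. xanbry would need esknex and lamxan (R5), but lamxan is never obtained.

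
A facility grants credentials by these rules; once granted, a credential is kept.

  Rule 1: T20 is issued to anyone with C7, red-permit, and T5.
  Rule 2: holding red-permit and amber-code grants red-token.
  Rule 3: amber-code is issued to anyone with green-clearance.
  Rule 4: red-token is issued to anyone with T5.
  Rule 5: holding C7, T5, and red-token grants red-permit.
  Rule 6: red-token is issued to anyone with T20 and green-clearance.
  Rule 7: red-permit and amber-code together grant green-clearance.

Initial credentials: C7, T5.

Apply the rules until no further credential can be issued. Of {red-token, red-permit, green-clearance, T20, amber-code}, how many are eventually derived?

3

Holding T5 grants red-token (Rule 4).
Holding C7, T5, and red-token grants red-permit (Rule 5).
Holding C7, red-permit, and T5 grants T20 (Rule 1).
red-token: reached.
red-permit: reached.
green-clearance would need red-permit and amber-code (Rule 7), but amber-code is never granted.
T20: reached.
amber-code would need green-clearance (Rule 3), but green-clearance is never granted.
Reached: red-token, red-permit, and T20 — 3 of the 5.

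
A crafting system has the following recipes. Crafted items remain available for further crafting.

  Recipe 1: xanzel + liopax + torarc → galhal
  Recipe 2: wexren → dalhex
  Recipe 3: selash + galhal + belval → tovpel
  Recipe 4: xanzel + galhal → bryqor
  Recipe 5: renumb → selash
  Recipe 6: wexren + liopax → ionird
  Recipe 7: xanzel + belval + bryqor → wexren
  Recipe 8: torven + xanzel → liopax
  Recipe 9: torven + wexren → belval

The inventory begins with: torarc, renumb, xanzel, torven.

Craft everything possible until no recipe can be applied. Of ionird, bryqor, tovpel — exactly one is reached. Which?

bryqor

Using Recipe 8, torven and xanzel make liopax.
xanzel + liopax + torarc → galhal (Recipe 1).
Using Recipe 4, xanzel and galhal make bryqor.
tovpel would need selash, galhal, and belval (Recipe 3), but belval is never obtained. ionird would need wexren and liopax (Recipe 6), but wexren is never obtained.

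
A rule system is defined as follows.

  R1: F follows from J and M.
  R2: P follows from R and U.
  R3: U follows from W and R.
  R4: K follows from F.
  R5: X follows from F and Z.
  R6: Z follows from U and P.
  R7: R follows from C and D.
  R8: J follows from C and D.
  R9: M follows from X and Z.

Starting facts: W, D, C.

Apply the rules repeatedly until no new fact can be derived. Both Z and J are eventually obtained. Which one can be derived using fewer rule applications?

J: C and D hold, so J follows (R8). [1 rule application]
Z: C and D hold, so R follows (R7). From W and R, R3 gives U. From R and U, R2 gives P. U and P hold, so Z follows (R6). [4 rule applications]
J needs fewer.

J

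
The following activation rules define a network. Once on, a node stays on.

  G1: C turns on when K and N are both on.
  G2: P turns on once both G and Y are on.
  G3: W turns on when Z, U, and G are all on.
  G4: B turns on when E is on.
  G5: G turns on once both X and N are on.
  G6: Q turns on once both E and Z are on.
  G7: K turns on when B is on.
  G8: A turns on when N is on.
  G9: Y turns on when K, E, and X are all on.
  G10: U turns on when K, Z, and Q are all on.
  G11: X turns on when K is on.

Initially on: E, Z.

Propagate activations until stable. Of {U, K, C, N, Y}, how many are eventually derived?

3

E and Z are on, so Q turns on (G6).
E is on, so B turns on (G4).
G7: B on → K on.
K, Z, and Q are on, so U turns on (G10).
G11: K on → X on.
G9: K, E, and X on → Y on.
U: reached.
K: reached.
C would need K and N (G1), but N never turns on.
No rule produces N, and it is not given.
Y: reached.
Reached: U, K, and Y — 3 of the 5.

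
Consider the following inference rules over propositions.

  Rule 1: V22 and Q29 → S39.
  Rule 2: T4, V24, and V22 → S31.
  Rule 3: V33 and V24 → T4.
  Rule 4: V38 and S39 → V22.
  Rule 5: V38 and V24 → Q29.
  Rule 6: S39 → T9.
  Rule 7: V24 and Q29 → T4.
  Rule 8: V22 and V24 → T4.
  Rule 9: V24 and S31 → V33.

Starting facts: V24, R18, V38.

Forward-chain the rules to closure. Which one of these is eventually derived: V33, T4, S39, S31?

V38 and V24 hold, so Q29 follows (Rule 5).
From V24 and Q29, Rule 7 gives T4.
S31 would need T4, V24, and V22 (Rule 2), but V22 is never established. S39 would need V22 and Q29 (Rule 1), but V22 is never established. V33 would need V24 and S31 (Rule 9), but S31 is never established.

T4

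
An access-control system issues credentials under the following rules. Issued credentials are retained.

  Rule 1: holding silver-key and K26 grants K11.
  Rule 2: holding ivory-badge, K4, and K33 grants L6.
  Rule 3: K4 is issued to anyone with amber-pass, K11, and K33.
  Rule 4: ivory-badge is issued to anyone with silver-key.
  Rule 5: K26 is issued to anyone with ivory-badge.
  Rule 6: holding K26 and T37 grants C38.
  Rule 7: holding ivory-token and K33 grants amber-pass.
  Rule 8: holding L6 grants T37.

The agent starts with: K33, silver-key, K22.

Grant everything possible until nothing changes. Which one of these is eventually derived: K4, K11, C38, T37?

K11

Holding silver-key grants ivory-badge (Rule 4).
Holding ivory-badge grants K26 (Rule 5).
Holding silver-key and K26 grants K11 (Rule 1).
C38 would need K26 and T37 (Rule 6), but T37 is never granted. K4 would need amber-pass, K11, and K33 (Rule 3), but amber-pass is never granted. T37 would need L6 (Rule 8), but L6 is never granted.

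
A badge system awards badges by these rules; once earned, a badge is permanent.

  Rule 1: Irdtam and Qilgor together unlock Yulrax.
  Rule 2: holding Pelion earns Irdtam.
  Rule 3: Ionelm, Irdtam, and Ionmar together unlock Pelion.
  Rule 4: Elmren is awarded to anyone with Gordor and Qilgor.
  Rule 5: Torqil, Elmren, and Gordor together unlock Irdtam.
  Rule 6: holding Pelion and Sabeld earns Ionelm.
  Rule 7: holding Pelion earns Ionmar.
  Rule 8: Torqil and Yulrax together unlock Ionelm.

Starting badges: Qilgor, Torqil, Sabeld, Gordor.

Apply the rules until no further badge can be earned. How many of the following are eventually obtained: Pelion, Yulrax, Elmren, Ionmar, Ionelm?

3

With Gordor and Qilgor, Elmren is earned (Rule 4).
With Torqil, Elmren, and Gordor, Irdtam is earned (Rule 5).
With Irdtam and Qilgor, Yulrax is earned (Rule 1).
With Torqil and Yulrax, Ionelm is earned (Rule 8).
Pelion would need Ionelm, Irdtam, and Ionmar (Rule 3), but Ionmar is never earned.
Yulrax: reached.
Elmren: reached.
Ionmar would need Pelion (Rule 7), but Pelion is never earned.
Ionelm: reached.
Reached: Yulrax, Elmren, and Ionelm — 3 of the 5.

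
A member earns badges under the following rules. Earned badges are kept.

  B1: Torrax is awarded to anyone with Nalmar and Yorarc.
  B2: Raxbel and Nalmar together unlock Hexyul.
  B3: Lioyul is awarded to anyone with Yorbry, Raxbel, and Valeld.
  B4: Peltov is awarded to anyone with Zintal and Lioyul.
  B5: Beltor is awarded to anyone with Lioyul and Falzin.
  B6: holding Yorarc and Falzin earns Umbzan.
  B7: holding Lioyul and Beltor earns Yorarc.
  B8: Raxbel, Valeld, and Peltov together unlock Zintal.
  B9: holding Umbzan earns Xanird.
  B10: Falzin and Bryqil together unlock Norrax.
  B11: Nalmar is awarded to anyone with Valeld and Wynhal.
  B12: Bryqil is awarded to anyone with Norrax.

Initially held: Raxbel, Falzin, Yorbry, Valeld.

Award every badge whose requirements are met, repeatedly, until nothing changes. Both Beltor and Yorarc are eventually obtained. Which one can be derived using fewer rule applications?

Beltor

Beltor: With Yorbry, Raxbel, and Valeld, Lioyul is earned (B3). With Lioyul and Falzin, Beltor is earned (B5). [2 rule applications]
Yorarc: With Yorbry, Raxbel, and Valeld, Lioyul is earned (B3). With Lioyul and Falzin, Beltor is earned (B5). With Lioyul and Beltor, Yorarc is earned (B7). [3 rule applications]
Beltor needs fewer.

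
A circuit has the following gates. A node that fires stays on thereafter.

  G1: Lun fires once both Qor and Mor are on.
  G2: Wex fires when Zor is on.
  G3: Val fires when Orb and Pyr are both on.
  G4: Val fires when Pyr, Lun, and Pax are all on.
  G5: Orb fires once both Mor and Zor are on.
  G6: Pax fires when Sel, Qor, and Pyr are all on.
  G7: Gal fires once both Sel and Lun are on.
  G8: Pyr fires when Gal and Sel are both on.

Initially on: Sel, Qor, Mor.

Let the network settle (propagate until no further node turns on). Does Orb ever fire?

No

Orb would need Mor and Zor (G5), but Zor never turns on.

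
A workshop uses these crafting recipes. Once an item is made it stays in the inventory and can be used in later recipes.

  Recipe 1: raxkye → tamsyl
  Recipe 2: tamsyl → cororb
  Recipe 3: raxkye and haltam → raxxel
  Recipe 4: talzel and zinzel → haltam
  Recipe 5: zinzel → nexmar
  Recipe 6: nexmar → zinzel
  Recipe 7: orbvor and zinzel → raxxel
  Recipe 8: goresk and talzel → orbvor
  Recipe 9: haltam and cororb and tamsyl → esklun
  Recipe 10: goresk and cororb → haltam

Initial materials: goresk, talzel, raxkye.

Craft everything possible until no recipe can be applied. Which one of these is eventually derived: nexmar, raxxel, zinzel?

Using Recipe 1, raxkye makes tamsyl.
Using Recipe 2, tamsyl makes cororb.
Using Recipe 10, goresk and cororb make haltam.
Using Recipe 3, raxkye and haltam make raxxel.
zinzel would need nexmar (Recipe 6), but nexmar is never obtained. nexmar would need zinzel (Recipe 5), but zinzel is never obtained.

raxxel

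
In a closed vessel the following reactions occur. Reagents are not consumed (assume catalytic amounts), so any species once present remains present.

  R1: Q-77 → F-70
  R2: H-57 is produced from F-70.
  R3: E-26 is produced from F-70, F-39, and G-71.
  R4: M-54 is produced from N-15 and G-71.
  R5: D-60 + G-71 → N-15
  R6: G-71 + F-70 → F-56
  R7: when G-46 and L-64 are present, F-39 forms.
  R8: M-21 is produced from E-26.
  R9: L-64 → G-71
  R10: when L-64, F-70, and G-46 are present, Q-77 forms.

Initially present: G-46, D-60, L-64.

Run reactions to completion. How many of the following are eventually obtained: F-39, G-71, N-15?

L-64 present → G-71 forms (R9).
G-46 and L-64 present → F-39 forms (R7).
D-60 and G-71 present → N-15 forms (R5).
F-39: reached.
G-71: reached.
N-15: reached.
All 3 are reached.

3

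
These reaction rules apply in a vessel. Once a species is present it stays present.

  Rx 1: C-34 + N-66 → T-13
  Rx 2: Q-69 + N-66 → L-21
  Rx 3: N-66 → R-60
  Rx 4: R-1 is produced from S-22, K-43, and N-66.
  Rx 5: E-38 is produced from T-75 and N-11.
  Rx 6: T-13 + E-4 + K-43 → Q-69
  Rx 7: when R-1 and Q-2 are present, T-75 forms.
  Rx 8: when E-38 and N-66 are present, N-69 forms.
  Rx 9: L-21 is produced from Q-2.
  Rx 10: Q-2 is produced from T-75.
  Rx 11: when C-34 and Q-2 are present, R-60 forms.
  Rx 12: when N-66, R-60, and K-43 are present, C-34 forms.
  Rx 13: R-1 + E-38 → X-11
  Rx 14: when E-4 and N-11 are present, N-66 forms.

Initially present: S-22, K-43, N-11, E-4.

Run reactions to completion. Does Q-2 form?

Q-2 would need T-75 (Rx 10), but T-75 never forms.

No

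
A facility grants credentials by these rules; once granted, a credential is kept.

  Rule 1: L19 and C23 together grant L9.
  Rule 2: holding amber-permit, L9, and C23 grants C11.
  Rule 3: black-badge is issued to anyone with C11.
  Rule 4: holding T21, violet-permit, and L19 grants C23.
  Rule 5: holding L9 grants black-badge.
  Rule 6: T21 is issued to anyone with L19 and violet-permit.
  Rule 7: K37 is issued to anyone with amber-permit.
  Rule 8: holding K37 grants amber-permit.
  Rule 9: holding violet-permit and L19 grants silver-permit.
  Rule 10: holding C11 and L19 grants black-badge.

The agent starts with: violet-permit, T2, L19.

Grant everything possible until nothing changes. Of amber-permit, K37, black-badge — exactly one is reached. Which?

Holding L19 and violet-permit grants T21 (Rule 6).
Holding T21, violet-permit, and L19 grants C23 (Rule 4).
Holding L19 and C23 grants L9 (Rule 1).
Holding L9 grants black-badge (Rule 5).
amber-permit would need K37 (Rule 8), but K37 is never granted. K37 would need amber-permit (Rule 7), but amber-permit is never granted.

black-badge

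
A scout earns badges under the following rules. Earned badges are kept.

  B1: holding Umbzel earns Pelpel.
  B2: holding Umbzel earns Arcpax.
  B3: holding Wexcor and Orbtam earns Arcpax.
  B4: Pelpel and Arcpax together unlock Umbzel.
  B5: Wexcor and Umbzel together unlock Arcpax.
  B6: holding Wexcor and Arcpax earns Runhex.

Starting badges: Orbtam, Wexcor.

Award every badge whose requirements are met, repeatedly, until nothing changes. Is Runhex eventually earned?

Yes

With Wexcor and Orbtam, Arcpax is earned (B3).
With Wexcor and Arcpax, Runhex is earned (B6).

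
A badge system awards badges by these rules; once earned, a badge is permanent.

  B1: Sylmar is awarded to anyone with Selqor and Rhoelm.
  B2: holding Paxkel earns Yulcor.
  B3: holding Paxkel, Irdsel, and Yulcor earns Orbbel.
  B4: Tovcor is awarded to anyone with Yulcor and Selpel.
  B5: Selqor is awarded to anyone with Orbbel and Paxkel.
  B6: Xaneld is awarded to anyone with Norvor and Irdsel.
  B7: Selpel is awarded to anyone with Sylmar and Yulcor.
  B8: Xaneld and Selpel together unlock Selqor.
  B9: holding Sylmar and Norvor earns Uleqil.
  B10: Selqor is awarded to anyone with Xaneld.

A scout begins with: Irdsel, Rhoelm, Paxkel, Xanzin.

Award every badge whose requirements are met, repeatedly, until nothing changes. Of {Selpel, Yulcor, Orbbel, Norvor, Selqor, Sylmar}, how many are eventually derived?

With Paxkel, Yulcor is earned (B2).
With Paxkel, Irdsel, and Yulcor, Orbbel is earned (B3).
With Orbbel and Paxkel, Selqor is earned (B5).
With Selqor and Rhoelm, Sylmar is earned (B1).
With Sylmar and Yulcor, Selpel is earned (B7).
Selpel: reached.
Yulcor: reached.
Orbbel: reached.
No rule produces Norvor, and it is not given.
Selqor: reached.
Sylmar: reached.
Reached: Selpel, Yulcor, Orbbel, Selqor, and Sylmar — 5 of the 6.

5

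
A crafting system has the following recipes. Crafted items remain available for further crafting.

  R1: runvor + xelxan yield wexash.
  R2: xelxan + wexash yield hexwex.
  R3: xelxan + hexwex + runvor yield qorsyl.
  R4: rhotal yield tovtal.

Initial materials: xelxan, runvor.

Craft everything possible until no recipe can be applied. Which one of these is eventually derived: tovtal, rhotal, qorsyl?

qorsyl

runvor + xelxan → wexash (R1).
xelxan + wexash → hexwex (R2).
Using R3, xelxan, hexwex, and runvor make qorsyl.
No rule produces rhotal, and it is not given. tovtal would need rhotal (R4), but rhotal is never obtained.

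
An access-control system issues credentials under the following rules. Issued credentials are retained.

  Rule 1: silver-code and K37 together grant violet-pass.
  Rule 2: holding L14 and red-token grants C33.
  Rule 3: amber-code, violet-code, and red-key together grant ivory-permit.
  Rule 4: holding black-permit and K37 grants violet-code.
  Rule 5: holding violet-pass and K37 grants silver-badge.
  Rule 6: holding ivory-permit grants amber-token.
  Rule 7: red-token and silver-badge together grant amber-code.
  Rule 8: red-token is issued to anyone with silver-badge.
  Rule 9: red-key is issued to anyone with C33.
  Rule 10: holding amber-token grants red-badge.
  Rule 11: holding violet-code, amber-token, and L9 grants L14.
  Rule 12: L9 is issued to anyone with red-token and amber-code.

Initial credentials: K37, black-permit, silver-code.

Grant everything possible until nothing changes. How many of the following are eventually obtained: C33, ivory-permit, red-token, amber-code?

2

Holding silver-code and K37 grants violet-pass (Rule 1).
Holding violet-pass and K37 grants silver-badge (Rule 5).
Holding silver-badge grants red-token (Rule 8).
Holding red-token and silver-badge grants amber-code (Rule 7).
C33 would need L14 and red-token (Rule 2), but L14 is never granted.
ivory-permit would need amber-code, violet-code, and red-key (Rule 3), but red-key is never granted.
red-token: reached.
amber-code: reached.
Reached: red-token and amber-code — 2 of the 4.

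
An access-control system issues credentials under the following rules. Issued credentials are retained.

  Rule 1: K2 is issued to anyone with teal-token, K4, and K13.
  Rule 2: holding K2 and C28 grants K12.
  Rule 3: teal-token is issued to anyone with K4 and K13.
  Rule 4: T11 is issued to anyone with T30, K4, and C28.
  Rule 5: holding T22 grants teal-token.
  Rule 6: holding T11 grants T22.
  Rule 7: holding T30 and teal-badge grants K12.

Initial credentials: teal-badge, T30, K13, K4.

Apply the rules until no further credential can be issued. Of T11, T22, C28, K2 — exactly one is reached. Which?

Holding K4 and K13 grants teal-token (Rule 3).
Holding teal-token, K4, and K13 grants K2 (Rule 1).
T22 would need T11 (Rule 6), but T11 is never granted. No rule produces C28, and it is not given. T11 would need T30, K4, and C28 (Rule 4), but C28 is never granted.

K2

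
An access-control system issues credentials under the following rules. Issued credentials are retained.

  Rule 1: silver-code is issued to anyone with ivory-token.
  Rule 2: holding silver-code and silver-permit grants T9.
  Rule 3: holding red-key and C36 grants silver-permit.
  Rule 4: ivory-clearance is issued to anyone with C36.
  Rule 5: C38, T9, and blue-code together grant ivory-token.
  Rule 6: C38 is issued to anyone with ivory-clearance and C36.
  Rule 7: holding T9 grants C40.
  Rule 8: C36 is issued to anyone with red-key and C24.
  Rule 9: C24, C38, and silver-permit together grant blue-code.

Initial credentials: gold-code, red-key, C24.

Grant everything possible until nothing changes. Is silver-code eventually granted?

silver-code would need ivory-token (Rule 1), but ivory-token is never granted.

No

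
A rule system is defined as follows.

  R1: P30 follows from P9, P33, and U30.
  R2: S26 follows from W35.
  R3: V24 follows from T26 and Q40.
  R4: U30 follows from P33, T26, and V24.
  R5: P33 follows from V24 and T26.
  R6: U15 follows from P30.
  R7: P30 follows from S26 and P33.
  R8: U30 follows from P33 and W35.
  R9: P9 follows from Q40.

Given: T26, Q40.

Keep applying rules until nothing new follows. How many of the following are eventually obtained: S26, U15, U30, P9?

3

Q40 holds, so P9 follows (R9).
From T26 and Q40, R3 gives V24.
From V24 and T26, R5 gives P33.
From P33, T26, and V24, R4 gives U30.
From P9, P33, and U30, R1 gives P30.
P30 holds, so U15 follows (R6).
S26 would need W35 (R2), but W35 is never established.
U15: reached.
U30: reached.
P9: reached.
Reached: U15, U30, and P9 — 3 of the 4.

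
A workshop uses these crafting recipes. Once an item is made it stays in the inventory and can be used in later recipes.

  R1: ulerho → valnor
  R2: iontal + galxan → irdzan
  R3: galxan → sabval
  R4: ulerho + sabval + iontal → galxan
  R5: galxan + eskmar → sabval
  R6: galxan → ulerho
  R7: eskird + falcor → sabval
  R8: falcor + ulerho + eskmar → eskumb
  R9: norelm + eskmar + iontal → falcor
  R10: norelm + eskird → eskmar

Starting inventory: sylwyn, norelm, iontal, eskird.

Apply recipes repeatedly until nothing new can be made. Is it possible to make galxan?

No

galxan would need ulerho, sabval, and iontal (R4), but ulerho is never obtained.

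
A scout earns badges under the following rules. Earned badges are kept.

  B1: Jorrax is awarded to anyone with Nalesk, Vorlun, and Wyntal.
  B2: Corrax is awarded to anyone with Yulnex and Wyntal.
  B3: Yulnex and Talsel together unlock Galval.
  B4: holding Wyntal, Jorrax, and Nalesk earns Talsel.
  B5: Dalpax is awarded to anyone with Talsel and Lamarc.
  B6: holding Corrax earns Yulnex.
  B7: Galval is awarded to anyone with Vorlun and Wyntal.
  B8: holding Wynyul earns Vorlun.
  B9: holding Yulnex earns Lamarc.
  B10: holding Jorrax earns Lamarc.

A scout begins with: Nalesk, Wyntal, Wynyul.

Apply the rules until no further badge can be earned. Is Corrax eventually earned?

Corrax would need Yulnex and Wyntal (B2), but Yulnex is never earned.

No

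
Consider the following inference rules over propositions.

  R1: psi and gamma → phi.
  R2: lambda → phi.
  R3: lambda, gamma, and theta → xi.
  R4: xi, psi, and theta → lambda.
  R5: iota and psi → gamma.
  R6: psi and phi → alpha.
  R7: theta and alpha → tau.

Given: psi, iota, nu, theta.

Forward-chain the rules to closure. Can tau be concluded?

From iota and psi, R5 gives gamma.
From psi and gamma, R1 gives phi.
psi and phi hold, so alpha follows (R6).
From theta and alpha, R7 gives tau.

Yes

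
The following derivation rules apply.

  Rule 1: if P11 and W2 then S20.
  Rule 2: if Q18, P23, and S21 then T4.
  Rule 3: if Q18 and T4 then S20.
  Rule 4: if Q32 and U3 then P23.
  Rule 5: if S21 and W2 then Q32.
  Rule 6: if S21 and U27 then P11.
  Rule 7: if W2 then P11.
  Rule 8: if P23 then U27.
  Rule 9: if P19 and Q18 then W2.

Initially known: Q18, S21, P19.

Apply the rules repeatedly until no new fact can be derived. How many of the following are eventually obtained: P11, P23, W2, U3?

2

From P19 and Q18, Rule 9 gives W2.
W2 holds, so P11 follows (Rule 7).
P11: reached.
P23 would need Q32 and U3 (Rule 4), but U3 is never established.
W2: reached.
No rule produces U3, and it is not given.
Reached: P11 and W2 — 2 of the 4.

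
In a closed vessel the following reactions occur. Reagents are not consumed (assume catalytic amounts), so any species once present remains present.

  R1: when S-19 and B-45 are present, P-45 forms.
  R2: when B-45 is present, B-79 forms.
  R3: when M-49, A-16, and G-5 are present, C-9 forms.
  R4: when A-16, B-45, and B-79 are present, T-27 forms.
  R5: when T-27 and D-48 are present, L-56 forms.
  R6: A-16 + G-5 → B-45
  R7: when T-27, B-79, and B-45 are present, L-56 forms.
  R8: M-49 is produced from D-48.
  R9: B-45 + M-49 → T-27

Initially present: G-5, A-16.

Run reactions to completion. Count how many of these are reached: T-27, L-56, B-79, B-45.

4

A-16 and G-5 present → B-45 forms (R6).
B-45 present → B-79 forms (R2).
A-16, B-45, and B-79 present → T-27 forms (R4).
T-27, B-79, and B-45 present → L-56 forms (R7).
T-27: reached.
L-56: reached.
B-79: reached.
B-45: reached.
All 4 are reached.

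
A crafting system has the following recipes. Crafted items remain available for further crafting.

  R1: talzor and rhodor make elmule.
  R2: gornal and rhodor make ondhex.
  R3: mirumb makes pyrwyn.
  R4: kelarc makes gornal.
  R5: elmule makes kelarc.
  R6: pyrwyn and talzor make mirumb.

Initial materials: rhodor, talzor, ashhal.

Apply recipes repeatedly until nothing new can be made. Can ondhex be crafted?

Using R1, talzor and rhodor make elmule.
elmule → kelarc (R5).
Using R4, kelarc makes gornal.
Using R2, gornal and rhodor make ondhex.

Yes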